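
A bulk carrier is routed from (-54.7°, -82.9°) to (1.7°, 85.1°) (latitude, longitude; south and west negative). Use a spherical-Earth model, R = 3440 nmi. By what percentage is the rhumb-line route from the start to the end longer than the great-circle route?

Great circle: σ = 2.2009 rad → d_gc = Rσ = 7570.9 nmi
Rhumb: Δφ = +0.9844, Δλ = +2.9322, Δψ = +1.1748, q = Δφ/Δψ = 0.8379 → d_rh = R√(Δφ²+q²Δλ²) = 9104.6 nmi
Excess = (9104.6 − 7570.9) / 7570.9 = 1533.7 / 7570.9 = 20.26% ≈ 20.3%

20.3%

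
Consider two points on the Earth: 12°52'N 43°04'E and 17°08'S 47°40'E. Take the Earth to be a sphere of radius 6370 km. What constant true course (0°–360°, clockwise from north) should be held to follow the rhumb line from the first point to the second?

Δψ = ln[tan(π/4+φ₂/2)/tan(π/4+φ₁/2)] = -0.5301
Δλ = +0.0803 rad (taken the short way round)
course = atan2(Δλ, Δψ) = 171.39°

171.4°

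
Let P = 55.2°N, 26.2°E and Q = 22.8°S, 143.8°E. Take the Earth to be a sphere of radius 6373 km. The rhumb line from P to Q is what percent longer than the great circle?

Great circle: σ = 2.1675 rad → d_gc = Rσ = 13813.8 km
Rhumb: Δφ = -1.3614, Δλ = +2.0525, Δψ = -1.5692, q = Δφ/Δψ = 0.8675 → d_rh = R√(Δφ²+q²Δλ²) = 14284.6 km
Excess = (14284.6 − 13813.8) / 13813.8 = 470.8 / 13813.8 = 3.41% ≈ 3.4%

3.4%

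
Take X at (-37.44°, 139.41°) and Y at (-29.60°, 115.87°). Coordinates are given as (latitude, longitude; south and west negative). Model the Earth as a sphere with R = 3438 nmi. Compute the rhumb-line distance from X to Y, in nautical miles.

1266 nmi

Rhumb course C = atan2(Δλ, Δψ) with Δψ = ln[tan(π/4+φ₂/2)/tan(π/4+φ₁/2)] = +0.1644, Δλ = -0.4109 → C = 291.81°
d = R·|Δφ| / |cos C| = 3438·0.13683 / 0.37145 = 1266 nmi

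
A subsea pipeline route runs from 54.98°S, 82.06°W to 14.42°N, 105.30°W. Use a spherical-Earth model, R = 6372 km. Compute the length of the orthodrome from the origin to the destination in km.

8023 km

cos σ = sin φ₁ sin φ₂ + cos φ₁ cos φ₂ cos Δλ
      = sin(-54.98°)sin(14.42°) + cos(-54.98°)cos(14.42°)cos(-23.24°) = 0.3067
σ = 72.137° → d = Rσ = 6372·1.25902 = 8023 km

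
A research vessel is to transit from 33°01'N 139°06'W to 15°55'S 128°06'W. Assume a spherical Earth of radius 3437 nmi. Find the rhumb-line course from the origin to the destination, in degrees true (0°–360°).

Δψ = ln[tan(π/4+φ₂/2)/tan(π/4+φ₁/2)] = -0.8925
Δλ = +0.1920 rad (taken the short way round)
course = atan2(Δλ, Δψ) = 167.86°

167.9°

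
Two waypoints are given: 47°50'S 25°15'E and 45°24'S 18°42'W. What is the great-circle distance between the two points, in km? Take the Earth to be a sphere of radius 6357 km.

3315 km

Haversine: a = sin²(Δφ/2)+cos φ₁ cos φ₂ sin²(Δλ/2) = 0.06645;  σ = 2·atan2(√a,√(1−a))
σ = 29.877° → d = Rσ = 6357·0.52146 = 3315 km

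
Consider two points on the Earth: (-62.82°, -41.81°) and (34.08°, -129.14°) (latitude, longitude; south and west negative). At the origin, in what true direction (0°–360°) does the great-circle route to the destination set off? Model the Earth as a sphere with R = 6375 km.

289.3°

θ = atan2( sin Δλ·cos φ₂ ,  cos φ₁ sin φ₂ − sin φ₁ cos φ₂ cos Δλ )
  = atan2(-0.8274, +0.2903) = 289.33°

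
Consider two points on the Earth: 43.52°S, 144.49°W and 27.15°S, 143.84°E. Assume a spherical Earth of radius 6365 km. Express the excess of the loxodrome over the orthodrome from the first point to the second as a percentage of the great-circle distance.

Great circle: σ = 1.0273 rad → d_gc = Rσ = 6538.7 km
Rhumb: Δφ = +0.2857, Δλ = -1.2509, Δψ = +0.3526, q = Δφ/Δψ = 0.8102 → d_rh = R√(Δφ²+q²Δλ²) = 6702.0 km
Excess = (6702.0 − 6538.7) / 6538.7 = 163.3 / 6538.7 = 2.50% ≈ 2.5%

2.5%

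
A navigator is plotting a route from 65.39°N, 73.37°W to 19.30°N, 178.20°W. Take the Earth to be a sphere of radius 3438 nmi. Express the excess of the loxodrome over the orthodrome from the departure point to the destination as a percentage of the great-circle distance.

8.4%

Great circle: σ = 1.3695 rad → d_gc = Rσ = 4708.5 nmi
Rhumb: Δφ = -0.8044, Δλ = -1.8296, Δψ = -1.1793, q = Δφ/Δψ = 0.6821 → d_rh = R√(Δφ²+q²Δλ²) = 5104.9 nmi
Excess = (5104.9 − 4708.5) / 4708.5 = 396.4 / 4708.5 = 8.42% ≈ 8.4%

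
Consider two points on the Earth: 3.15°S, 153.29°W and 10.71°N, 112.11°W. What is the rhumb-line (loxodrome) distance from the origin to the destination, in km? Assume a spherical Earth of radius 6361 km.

Δψ = ln[tan(π/4+φ₂/2)/tan(π/4+φ₁/2)] = +0.2430;  Δφ = +0.2419 rad,  Δλ = +0.7187 rad
q = Δφ/Δψ = 0.9954
d = R·√(Δφ² + q²Δλ²) = 6361·0.75519 = 4804 km

4804 km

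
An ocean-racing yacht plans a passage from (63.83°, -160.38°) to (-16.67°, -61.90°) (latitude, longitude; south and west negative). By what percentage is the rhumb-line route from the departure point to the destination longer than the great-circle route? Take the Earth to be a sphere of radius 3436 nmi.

3.7%

Great circle: σ = 1.8963 rad → d_gc = Rσ = 6515.6 nmi
Rhumb: Δφ = -1.4050, Δλ = +1.7188, Δψ = -1.7543, q = Δφ/Δψ = 0.8009 → d_rh = R√(Δφ²+q²Δλ²) = 6758.5 nmi
Excess = (6758.5 − 6515.6) / 6515.6 = 242.9 / 6515.6 = 3.73% ≈ 3.7%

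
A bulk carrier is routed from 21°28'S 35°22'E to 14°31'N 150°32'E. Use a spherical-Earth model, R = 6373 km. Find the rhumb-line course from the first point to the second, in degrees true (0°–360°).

72.3°

Meridional parts: M(φ₁)=-0.3838, M(φ₂)=+0.2561 → ΔM = +0.6399;  Δλ = +2.0100 rad
tan C = Δλ / ΔM = +3.1413 → C = 72.34°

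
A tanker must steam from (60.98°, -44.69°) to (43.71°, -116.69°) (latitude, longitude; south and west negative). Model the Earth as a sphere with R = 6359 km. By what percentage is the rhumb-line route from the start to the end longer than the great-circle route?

4.5%

Great circle: σ = 0.7776 rad → d_gc = Rσ = 4944.6 km
Rhumb: Δφ = -0.3014, Δλ = -1.2566, Δψ = -0.5018, q = Δφ/Δψ = 0.6007 → d_rh = R√(Δφ²+q²Δλ²) = 5168.5 km
Excess = (5168.5 − 4944.6) / 4944.6 = 223.9 / 4944.6 = 4.53% ≈ 4.5%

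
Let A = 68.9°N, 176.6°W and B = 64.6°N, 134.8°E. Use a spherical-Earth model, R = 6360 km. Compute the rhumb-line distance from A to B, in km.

2177 km

Rhumb course C = atan2(Δλ, Δψ) with Δψ = ln[tan(π/4+φ₂/2)/tan(π/4+φ₁/2)] = -0.1907, Δλ = -0.8482 → C = 257.33°
d = R·|Δφ| / |cos C| = 6360·0.07505 / 0.21929 = 2177 km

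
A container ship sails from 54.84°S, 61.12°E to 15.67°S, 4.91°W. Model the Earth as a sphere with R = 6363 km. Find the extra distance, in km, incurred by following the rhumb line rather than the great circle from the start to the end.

Great circle: cos σ = sin φ₁ sin φ₂ + cos φ₁ cos φ₂ cos Δλ,  σ = 1.1084 rad → d_gc = 7052.9 km
Rhumb line: Δψ = +0.8724, q = Δφ/Δψ = 0.7836, d_rh = R√(Δφ²+q²Δλ²) = 7207.2 km
Excess = 7207.2 − 7052.9 = 154.3 ≈ 154 km

154 km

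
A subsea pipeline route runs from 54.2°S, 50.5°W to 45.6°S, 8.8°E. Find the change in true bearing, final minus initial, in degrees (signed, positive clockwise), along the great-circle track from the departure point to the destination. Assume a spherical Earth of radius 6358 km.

-47.2°

At departure: θ₁ = atan2(sin Δλ cos φ₂, cos φ₁ sin φ₂ − sin φ₁ cos φ₂ cos Δλ) = 102.03°
At arrival: θ₂ = atan2(sin Δλ cos φ₁, −cos φ₂ sin φ₁ + sin φ₂ cos φ₁ cos Δλ) = 54.85°
Δθ = θ₂ − θ₁ = -47.2°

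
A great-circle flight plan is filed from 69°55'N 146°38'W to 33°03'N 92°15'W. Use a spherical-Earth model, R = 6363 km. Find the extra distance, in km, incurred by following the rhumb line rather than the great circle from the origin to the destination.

129 km

Great circle: cos σ = sin φ₁ sin φ₂ + cos φ₁ cos φ₂ cos Δλ,  σ = 0.8233 rad → d_gc = 5238.5 km
Rhumb line: Δψ = -1.1194, q = Δφ/Δψ = 0.5748, d_rh = R√(Δφ²+q²Δλ²) = 5367.9 km
Excess = 5367.9 − 5238.5 = 129.4 ≈ 129 km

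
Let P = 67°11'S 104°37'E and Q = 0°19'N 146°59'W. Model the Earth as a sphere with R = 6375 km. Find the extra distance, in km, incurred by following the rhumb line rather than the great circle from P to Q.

Great circle: cos σ = sin φ₁ sin φ₂ + cos φ₁ cos φ₂ cos Δλ,  σ = 1.6986 rad → d_gc = 10828.8 km
Rhumb line: Δψ = +1.6061, q = Δφ/Δψ = 0.7335, d_rh = R√(Δφ²+q²Δλ²) = 11605.1 km
Excess = 11605.1 − 10828.8 = 776.3 ≈ 776 km

776 km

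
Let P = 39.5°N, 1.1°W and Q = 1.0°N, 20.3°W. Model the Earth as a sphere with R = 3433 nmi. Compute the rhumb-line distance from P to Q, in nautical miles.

Rhumb course C = atan2(Δλ, Δψ) with Δψ = ln[tan(π/4+φ₂/2)/tan(π/4+φ₁/2)] = -0.7341, Δλ = -0.3351 → C = 204.54°
d = R·|Δφ| / |cos C| = 3433·0.67195 / 0.90970 = 2536 nmi

2536 nmi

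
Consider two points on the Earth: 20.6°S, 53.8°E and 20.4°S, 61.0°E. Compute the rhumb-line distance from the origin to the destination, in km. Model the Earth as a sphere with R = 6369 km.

Δψ = ln[tan(π/4+φ₂/2)/tan(π/4+φ₁/2)] = +0.0037;  Δφ = +0.0035 rad,  Δλ = +0.1257 rad
q = Δφ/Δψ = 0.9367
d = R·√(Δφ² + q²Δλ²) = 6369·0.11776 = 750 km

750 km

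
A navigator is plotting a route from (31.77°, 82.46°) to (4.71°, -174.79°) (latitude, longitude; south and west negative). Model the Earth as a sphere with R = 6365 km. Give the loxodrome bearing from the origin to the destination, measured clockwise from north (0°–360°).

105.7°

Δψ = ln[tan(π/4+φ₂/2)/tan(π/4+φ₁/2)] = -0.5030
Δλ = +1.7933 rad (taken the short way round)
course = atan2(Δλ, Δψ) = 105.67°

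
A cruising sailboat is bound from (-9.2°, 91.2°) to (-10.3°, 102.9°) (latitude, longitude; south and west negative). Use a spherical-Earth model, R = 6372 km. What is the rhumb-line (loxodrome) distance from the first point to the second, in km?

1288 km

Δψ = ln[tan(π/4+φ₂/2)/tan(π/4+φ₁/2)] = -0.0195;  Δφ = -0.0192 rad,  Δλ = +0.2042 rad
q = Δφ/Δψ = 0.9855
d = R·√(Δφ² + q²Δλ²) = 6372·0.20216 = 1288 km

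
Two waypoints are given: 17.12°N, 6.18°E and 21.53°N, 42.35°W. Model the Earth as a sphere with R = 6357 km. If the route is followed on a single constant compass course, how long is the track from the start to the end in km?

5103 km

Δψ = ln[tan(π/4+φ₂/2)/tan(π/4+φ₁/2)] = +0.0816;  Δφ = +0.0770 rad,  Δλ = -0.8470 rad
q = Δφ/Δψ = 0.9434
d = R·√(Δφ² + q²Δλ²) = 6357·0.80274 = 5103 km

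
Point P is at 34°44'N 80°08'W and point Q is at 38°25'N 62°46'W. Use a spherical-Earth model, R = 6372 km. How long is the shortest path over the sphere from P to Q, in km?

cos σ = sin φ₁ sin φ₂ + cos φ₁ cos φ₂ cos Δλ
      = sin(34.73°)sin(38.42°) + cos(34.73°)cos(38.42°)cos(17.37°) = 0.9686
σ = 14.400° → d = Rσ = 6372·0.25133 = 1601 km

1601 km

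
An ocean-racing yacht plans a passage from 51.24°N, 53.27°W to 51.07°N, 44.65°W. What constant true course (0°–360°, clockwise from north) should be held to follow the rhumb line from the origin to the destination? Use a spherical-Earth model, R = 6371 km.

Δψ = ln[tan(π/4+φ₂/2)/tan(π/4+φ₁/2)] = -0.0047
Δλ = +0.1504 rad (taken the short way round)
course = atan2(Δλ, Δψ) = 91.80°

91.8°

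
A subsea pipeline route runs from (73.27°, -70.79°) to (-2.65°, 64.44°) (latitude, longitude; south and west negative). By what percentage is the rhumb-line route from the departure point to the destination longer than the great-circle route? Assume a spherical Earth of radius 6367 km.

13.7%

Great circle: σ = 1.8218 rad → d_gc = Rσ = 11599.7 km
Rhumb: Δφ = -1.3251, Δλ = +2.3602, Δψ = -1.9633, q = Δφ/Δψ = 0.6749 → d_rh = R√(Δφ²+q²Δλ²) = 13192.5 km
Excess = (13192.5 − 11599.7) / 11599.7 = 1592.8 / 11599.7 = 13.73% ≈ 13.7%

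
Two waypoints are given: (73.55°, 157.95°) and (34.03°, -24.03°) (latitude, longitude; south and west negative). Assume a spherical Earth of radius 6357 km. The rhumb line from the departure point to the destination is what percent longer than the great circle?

41.2%

Great circle: σ = 1.2638 rad → d_gc = Rσ = 8034.1 km
Rhumb: Δφ = -0.6898, Δλ = +3.1070, Δψ = -1.3019, q = Δφ/Δψ = 0.5298 → d_rh = R√(Δφ²+q²Δλ²) = 11346.3 km
Excess = (11346.3 − 8034.1) / 8034.1 = 3312.2 / 8034.1 = 41.23% ≈ 41.2%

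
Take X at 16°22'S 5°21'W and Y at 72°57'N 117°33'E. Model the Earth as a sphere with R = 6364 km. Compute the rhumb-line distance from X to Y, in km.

13895 km

Δψ = ln[tan(π/4+φ₂/2)/tan(π/4+φ₁/2)] = +2.1874;  Δφ = +1.5589 rad,  Δλ = +2.1450 rad
q = Δφ/Δψ = 0.7127
d = R·√(Δφ² + q²Δλ²) = 6364·2.18331 = 13895 km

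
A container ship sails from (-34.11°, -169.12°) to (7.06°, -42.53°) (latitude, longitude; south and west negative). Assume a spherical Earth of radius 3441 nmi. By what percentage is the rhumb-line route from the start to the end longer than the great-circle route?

2.4%

Great circle: σ = 2.1636 rad → d_gc = Rσ = 7445.1 nmi
Rhumb: Δφ = +0.7186, Δλ = +2.2094, Δψ = +0.7575, q = Δφ/Δψ = 0.9486 → d_rh = R√(Δφ²+q²Δλ²) = 7623.7 nmi
Excess = (7623.7 − 7445.1) / 7445.1 = 178.6 / 7445.1 = 2.40% ≈ 2.4%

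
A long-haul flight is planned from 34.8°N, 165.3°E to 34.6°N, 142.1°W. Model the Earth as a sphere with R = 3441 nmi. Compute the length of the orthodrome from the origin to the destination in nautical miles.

cos σ = sin φ₁ sin φ₂ + cos φ₁ cos φ₂ cos Δλ
      = sin(34.80°)sin(34.60°) + cos(34.80°)cos(34.60°)cos(52.60°) = 0.7346
σ = 42.726° → d = Rσ = 3441·0.74570 = 2566 nmi

2566 nmi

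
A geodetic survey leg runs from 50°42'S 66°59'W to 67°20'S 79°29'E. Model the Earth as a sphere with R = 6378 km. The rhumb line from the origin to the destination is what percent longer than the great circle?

Great circle: σ = 1.0349 rad → d_gc = Rσ = 6600.6 km
Rhumb: Δφ = -0.2903, Δλ = +2.5563, Δψ = -0.5775, q = Δφ/Δψ = 0.5027 → d_rh = R√(Δφ²+q²Δλ²) = 8402.8 km
Excess = (8402.8 − 6600.6) / 6600.6 = 1802.2 / 6600.6 = 27.30% ≈ 27.3%

27.3%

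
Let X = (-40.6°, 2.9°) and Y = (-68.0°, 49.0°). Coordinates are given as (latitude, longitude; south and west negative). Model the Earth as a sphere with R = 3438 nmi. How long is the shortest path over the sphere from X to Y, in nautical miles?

cos σ = sin φ₁ sin φ₂ + cos φ₁ cos φ₂ cos Δλ
      = sin(-40.60°)sin(-68.00°) + cos(-40.60°)cos(-68.00°)cos(46.10°) = 0.8006
σ = 36.812° → d = Rσ = 3438·0.64248 = 2209 nmi

2209 nmi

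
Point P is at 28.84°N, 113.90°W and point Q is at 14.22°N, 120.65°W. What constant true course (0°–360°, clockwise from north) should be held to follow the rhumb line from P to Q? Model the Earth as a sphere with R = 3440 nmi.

203.2°

Meridional parts: M(φ₁)=+0.5261, M(φ₂)=+0.2508 → ΔM = -0.2753;  Δλ = -0.1178 rad
tan C = Δλ / ΔM = +0.4279 → C = 203.17°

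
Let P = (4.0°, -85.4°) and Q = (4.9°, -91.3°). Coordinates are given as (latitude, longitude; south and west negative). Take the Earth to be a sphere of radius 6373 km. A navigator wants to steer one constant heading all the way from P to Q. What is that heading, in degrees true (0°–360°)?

278.7°

Δψ = ln[tan(π/4+φ₂/2)/tan(π/4+φ₁/2)] = +0.0158
Δλ = -0.1030 rad (taken the short way round)
course = atan2(Δλ, Δψ) = 278.70°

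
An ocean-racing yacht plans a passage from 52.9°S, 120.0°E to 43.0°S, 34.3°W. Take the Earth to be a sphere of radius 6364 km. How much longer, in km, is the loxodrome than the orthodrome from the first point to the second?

2421 km

Great circle: cos σ = sin φ₁ sin φ₂ + cos φ₁ cos φ₂ cos Δλ,  σ = 1.4238 rad → d_gc = 9061.3 km
Rhumb line: Δψ = +0.2591, q = Δφ/Δψ = 0.6669, d_rh = R√(Δφ²+q²Δλ²) = 11482.2 km
Excess = 11482.2 − 9061.3 = 2420.9 ≈ 2421 km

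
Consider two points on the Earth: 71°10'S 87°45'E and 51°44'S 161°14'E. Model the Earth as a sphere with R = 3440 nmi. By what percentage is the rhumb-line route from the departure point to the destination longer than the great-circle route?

Great circle: σ = 0.6436 rad → d_gc = Rσ = 2214.0 nmi
Rhumb: Δφ = +0.3392, Δλ = +1.2825, Δψ = +0.7381, q = Δφ/Δψ = 0.4596 → d_rh = R√(Δφ²+q²Δλ²) = 2339.2 nmi
Excess = (2339.2 − 2214.0) / 2214.0 = 125.2 / 2214.0 = 5.655% ≈ 5.7%

5.7%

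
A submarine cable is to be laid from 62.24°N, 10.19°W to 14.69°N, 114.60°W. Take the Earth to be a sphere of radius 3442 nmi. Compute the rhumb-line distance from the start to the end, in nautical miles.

5390 nmi

Rhumb course C = atan2(Δλ, Δψ) with Δψ = ln[tan(π/4+φ₂/2)/tan(π/4+φ₁/2)] = -1.1387, Δλ = -1.8223 → C = 238.00°
d = R·|Δφ| / |cos C| = 3442·0.82990 / 0.52992 = 5390 nmi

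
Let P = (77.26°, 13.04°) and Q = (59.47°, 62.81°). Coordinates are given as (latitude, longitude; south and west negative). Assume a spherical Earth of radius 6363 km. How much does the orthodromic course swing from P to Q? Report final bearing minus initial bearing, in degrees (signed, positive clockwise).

Initial bearing θ₁ = atan2(sin Δλ cos φ₂, cos φ₁ sin φ₂ − sin φ₁ cos φ₂ cos Δλ) = 108.54°
Final bearing θ₂ = (initial bearing from the destination back to the start) + 180° = 155.70°
Δθ = θ₂ − θ₁ = +47.2°

+47.2°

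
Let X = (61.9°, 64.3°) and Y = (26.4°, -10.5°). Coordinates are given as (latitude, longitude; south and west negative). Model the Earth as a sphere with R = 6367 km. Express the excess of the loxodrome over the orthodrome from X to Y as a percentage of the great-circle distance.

4.0%

Great circle: σ = 1.0439 rad → d_gc = Rσ = 6646.6 km
Rhumb: Δφ = -0.6196, Δλ = -1.3055, Δψ = -0.9073, q = Δφ/Δψ = 0.6829 → d_rh = R√(Δφ²+q²Δλ²) = 6912.7 km
Excess = (6912.7 − 6646.6) / 6646.6 = 266.1 / 6646.6 = 4.00% ≈ 4.0%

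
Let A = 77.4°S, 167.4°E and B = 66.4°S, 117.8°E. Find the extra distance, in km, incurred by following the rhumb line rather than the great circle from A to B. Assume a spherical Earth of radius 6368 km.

Great circle: cos σ = sin φ₁ sin φ₂ + cos φ₁ cos φ₂ cos Δλ,  σ = 0.3147 rad → d_gc = 2003.9 km
Rhumb line: Δψ = +0.6378, q = Δφ/Δψ = 0.3010, d_rh = R√(Δφ²+q²Δλ²) = 2061.1 km
Excess = 2061.1 − 2003.9 = 57.2 ≈ 57 km

57 km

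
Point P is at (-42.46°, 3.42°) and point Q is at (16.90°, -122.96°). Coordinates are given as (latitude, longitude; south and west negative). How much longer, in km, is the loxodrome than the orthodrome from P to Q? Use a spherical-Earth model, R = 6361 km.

358 km

Great circle: cos σ = sin φ₁ sin φ₂ + cos φ₁ cos φ₂ cos Δλ,  σ = 2.2331 rad → d_gc = 14204.7 km
Rhumb line: Δψ = +1.1193, q = Δφ/Δψ = 0.9256, d_rh = R√(Δφ²+q²Δλ²) = 14562.9 km
Excess = 14562.9 − 14204.7 = 358.2 ≈ 358 km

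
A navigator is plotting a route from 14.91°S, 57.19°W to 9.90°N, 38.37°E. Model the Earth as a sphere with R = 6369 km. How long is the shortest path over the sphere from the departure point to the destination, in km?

cos σ = sin φ₁ sin φ₂ + cos φ₁ cos φ₂ cos Δλ
      = sin(-14.91°)sin(9.90°) + cos(-14.91°)cos(9.90°)cos(95.56°) = -0.1365
σ = 97.844° → d = Rσ = 6369·1.70769 = 10876 km

10876 km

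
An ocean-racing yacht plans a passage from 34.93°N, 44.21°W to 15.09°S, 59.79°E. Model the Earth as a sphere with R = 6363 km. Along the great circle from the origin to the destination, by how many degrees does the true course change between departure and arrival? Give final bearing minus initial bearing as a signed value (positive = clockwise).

+27.4°

At departure: θ₁ = atan2(sin Δλ cos φ₂, cos φ₁ sin φ₂ − sin φ₁ cos φ₂ cos Δλ) = 94.86°
At arrival: θ₂ = atan2(sin Δλ cos φ₁, −cos φ₂ sin φ₁ + sin φ₂ cos φ₁ cos Δλ) = 122.21°
Δθ = θ₂ − θ₁ = +27.4°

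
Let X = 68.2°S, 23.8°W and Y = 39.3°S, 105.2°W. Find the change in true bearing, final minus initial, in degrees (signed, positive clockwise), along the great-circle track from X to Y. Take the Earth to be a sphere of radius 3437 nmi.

At departure: θ₁ = atan2(sin Δλ cos φ₂, cos φ₁ sin φ₂ − sin φ₁ cos φ₂ cos Δλ) = 260.52°
At arrival: θ₂ = atan2(sin Δλ cos φ₁, −cos φ₂ sin φ₁ + sin φ₂ cos φ₁ cos Δλ) = 331.75°
Δθ = θ₂ − θ₁ = +71.2°

+71.2°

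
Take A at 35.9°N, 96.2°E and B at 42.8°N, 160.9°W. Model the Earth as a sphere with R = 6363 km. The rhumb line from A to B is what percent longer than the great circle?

6.9%

Great circle: σ = 1.3018 rad → d_gc = Rσ = 8283.7 km
Rhumb: Δφ = +0.1204, Δλ = +1.7959, Δψ = +0.1560, q = Δφ/Δψ = 0.7722 → d_rh = R√(Δφ²+q²Δλ²) = 8857.5 km
Excess = (8857.5 − 8283.7) / 8283.7 = 573.8 / 8283.7 = 6.93% ≈ 6.9%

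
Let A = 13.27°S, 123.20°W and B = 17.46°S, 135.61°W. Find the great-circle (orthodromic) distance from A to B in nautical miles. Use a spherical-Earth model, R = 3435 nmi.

cos σ = sin φ₁ sin φ₂ + cos φ₁ cos φ₂ cos Δλ
      = sin(-13.27°)sin(-17.46°) + cos(-13.27°)cos(-17.46°)cos(-12.41°) = 0.9756
σ = 12.674° → d = Rσ = 3435·0.22121 = 760 nmi

760 nmi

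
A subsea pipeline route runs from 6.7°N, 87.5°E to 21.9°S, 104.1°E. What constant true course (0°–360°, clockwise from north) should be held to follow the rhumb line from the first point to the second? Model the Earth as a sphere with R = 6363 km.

150.4°

Δψ = ln[tan(π/4+φ₂/2)/tan(π/4+φ₁/2)] = -0.5091
Δλ = +0.2897 rad (taken the short way round)
course = atan2(Δλ, Δψ) = 150.36°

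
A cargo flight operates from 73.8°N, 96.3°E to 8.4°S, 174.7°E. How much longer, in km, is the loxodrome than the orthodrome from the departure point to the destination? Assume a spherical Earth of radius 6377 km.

366 km

Great circle: cos σ = sin φ₁ sin φ₂ + cos φ₁ cos φ₂ cos Δλ,  σ = 1.6557 rad → d_gc = 10558.3 km
Rhumb line: Δψ = -2.0968, q = Δφ/Δψ = 0.6842, d_rh = R√(Δφ²+q²Δλ²) = 10924.6 km
Excess = 10924.6 − 10558.3 = 366.3 ≈ 366 km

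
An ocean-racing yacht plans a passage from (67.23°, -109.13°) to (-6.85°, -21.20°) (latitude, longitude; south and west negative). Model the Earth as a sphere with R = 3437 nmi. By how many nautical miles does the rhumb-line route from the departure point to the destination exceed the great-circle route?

222 nmi

Great circle: cos σ = sin φ₁ sin φ₂ + cos φ₁ cos φ₂ cos Δλ,  σ = 1.6670 rad → d_gc = 5729.6 nmi
Rhumb line: Δψ = -1.7225, q = Δφ/Δψ = 0.7506, d_rh = R√(Δφ²+q²Δλ²) = 5951.8 nmi
Excess = 5951.8 − 5729.6 = 222.2 ≈ 222 nmi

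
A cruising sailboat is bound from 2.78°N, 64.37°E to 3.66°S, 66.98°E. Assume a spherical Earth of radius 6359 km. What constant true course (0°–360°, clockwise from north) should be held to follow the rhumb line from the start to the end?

Δψ = ln[tan(π/4+φ₂/2)/tan(π/4+φ₁/2)] = -0.1125
Δλ = +0.0456 rad (taken the short way round)
course = atan2(Δλ, Δψ) = 157.95°

157.9°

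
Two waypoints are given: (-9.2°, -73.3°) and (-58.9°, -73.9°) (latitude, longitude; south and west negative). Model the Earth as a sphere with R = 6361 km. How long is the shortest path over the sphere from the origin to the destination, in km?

5518 km

cos σ = sin φ₁ sin φ₂ + cos φ₁ cos φ₂ cos Δλ
      = sin(-9.20°)sin(-58.90°) + cos(-9.20°)cos(-58.90°)cos(-0.60°) = 0.6468
σ = 49.702° → d = Rσ = 6361·0.86747 = 5518 km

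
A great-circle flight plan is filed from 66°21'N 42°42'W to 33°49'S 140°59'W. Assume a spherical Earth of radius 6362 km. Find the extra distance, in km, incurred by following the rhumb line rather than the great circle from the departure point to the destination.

Great circle: cos σ = sin φ₁ sin φ₂ + cos φ₁ cos φ₂ cos Δλ,  σ = 2.1625 rad → d_gc = 13758.1 km
Rhumb line: Δψ = -2.1915, q = Δφ/Δψ = 0.7977, d_rh = R√(Δφ²+q²Δλ²) = 14124.4 km
Excess = 14124.4 − 13758.1 = 366.3 ≈ 366 km

366 km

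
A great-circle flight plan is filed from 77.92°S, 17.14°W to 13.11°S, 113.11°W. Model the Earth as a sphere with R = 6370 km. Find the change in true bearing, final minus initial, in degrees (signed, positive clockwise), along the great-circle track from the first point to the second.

At departure: θ₁ = atan2(sin Δλ cos φ₂, cos φ₁ sin φ₂ − sin φ₁ cos φ₂ cos Δλ) = 261.40°
At arrival: θ₂ = atan2(sin Δλ cos φ₁, −cos φ₂ sin φ₁ + sin φ₂ cos φ₁ cos Δλ) = 347.73°
Δθ = θ₂ − θ₁ = +86.3°

+86.3°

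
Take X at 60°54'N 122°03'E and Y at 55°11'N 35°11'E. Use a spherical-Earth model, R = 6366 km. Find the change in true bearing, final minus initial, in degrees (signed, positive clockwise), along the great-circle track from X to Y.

-77.6°

Initial bearing θ₁ = atan2(sin Δλ cos φ₂, cos φ₁ sin φ₂ − sin φ₁ cos φ₂ cos Δλ) = 303.13°
Final bearing θ₂ = (initial bearing from the destination back to the start) + 180° = 225.51°
Δθ = θ₂ − θ₁ = -77.6°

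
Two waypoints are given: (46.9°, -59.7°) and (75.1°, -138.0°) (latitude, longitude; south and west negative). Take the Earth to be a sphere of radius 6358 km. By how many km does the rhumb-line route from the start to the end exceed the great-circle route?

Great circle: cos σ = sin φ₁ sin φ₂ + cos φ₁ cos φ₂ cos Δλ,  σ = 0.7359 rad → d_gc = 4678.73 km
Rhumb line: Δψ = +1.1053, q = Δφ/Δψ = 0.4453, d_rh = R√(Δφ²+q²Δλ²) = 4976.21 km
Excess = 4976.21 − 4678.73 = 297.48 ≈ 297 km

297 km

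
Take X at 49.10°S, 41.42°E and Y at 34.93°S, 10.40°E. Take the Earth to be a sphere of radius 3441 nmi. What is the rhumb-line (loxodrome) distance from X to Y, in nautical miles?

1617 nmi

Rhumb course C = atan2(Δλ, Δψ) with Δψ = ln[tan(π/4+φ₂/2)/tan(π/4+φ₁/2)] = +0.3351, Δλ = -0.5414 → C = 301.76°
d = R·|Δφ| / |cos C| = 3441·0.24731 / 0.52632 = 1617 nmi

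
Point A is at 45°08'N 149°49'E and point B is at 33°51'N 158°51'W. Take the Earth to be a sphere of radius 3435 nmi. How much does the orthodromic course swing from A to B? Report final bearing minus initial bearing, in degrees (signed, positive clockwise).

+34.1°

At departure: θ₁ = atan2(sin Δλ cos φ₂, cos φ₁ sin φ₂ − sin φ₁ cos φ₂ cos Δλ) = 87.77°
At arrival: θ₂ = atan2(sin Δλ cos φ₁, −cos φ₂ sin φ₁ + sin φ₂ cos φ₁ cos Δλ) = 121.92°
Δθ = θ₂ − θ₁ = +34.1°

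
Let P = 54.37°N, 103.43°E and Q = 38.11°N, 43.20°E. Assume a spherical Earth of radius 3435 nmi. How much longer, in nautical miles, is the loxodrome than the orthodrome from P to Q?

Great circle: cos σ = sin φ₁ sin φ₂ + cos φ₁ cos φ₂ cos Δλ,  σ = 0.7536 rad → d_gc = 2588.7 nmi
Rhumb line: Δψ = -0.4148, q = Δφ/Δψ = 0.6842, d_rh = R√(Δφ²+q²Δλ²) = 2655.9 nmi
Excess = 2655.9 − 2588.7 = 67.2 ≈ 67 nmi

67 nmi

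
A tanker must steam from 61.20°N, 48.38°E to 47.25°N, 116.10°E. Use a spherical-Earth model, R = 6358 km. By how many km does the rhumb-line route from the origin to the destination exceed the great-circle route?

Great circle: cos σ = sin φ₁ sin φ₂ + cos φ₁ cos φ₂ cos Δλ,  σ = 0.6959 rad → d_gc = 4424.6 km
Rhumb line: Δψ = -0.4216, q = Δφ/Δψ = 0.5775, d_rh = R√(Δφ²+q²Δλ²) = 4607.7 km
Excess = 4607.7 − 4424.6 = 183.1 ≈ 183 km

183 km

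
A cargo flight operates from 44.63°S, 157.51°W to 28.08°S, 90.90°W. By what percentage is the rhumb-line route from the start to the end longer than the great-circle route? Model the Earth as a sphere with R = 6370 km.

Great circle: σ = 0.9521 rad → d_gc = Rσ = 6065.1 km
Rhumb: Δφ = +0.2889, Δλ = +1.1626, Δψ = +0.3613, q = Δφ/Δψ = 0.7995 → d_rh = R√(Δφ²+q²Δλ²) = 6200.0 km
Excess = (6200.0 − 6065.1) / 6065.1 = 134.9 / 6065.1 = 2.22% ≈ 2.2%

2.2%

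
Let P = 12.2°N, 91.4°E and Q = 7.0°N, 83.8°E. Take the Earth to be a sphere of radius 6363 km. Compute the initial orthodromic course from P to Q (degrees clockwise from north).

N = sin Δλ·cos φ₂ = -0.1313;  D = cos φ₁ sin φ₂ − sin φ₁ cos φ₂ cos Δλ = -0.0888
initial course = atan2(N, D) = 235.93°

235.9°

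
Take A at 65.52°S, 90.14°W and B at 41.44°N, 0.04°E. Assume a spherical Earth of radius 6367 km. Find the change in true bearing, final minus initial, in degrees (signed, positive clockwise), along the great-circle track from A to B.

At departure: θ₁ = atan2(sin Δλ cos φ₂, cos φ₁ sin φ₂ − sin φ₁ cos φ₂ cos Δλ) = 70.05°
At arrival: θ₂ = atan2(sin Δλ cos φ₁, −cos φ₂ sin φ₁ + sin φ₂ cos φ₁ cos Δλ) = 31.30°
Δθ = θ₂ − θ₁ = -38.7°

-38.7°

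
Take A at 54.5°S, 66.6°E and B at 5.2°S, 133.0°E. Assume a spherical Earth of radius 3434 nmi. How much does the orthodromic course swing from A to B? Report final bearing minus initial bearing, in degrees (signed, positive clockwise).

-39.4°

At departure: θ₁ = atan2(sin Δλ cos φ₂, cos φ₁ sin φ₂ − sin φ₁ cos φ₂ cos Δλ) = 73.41°
At arrival: θ₂ = atan2(sin Δλ cos φ₁, −cos φ₂ sin φ₁ + sin φ₂ cos φ₁ cos Δλ) = 33.97°
Δθ = θ₂ − θ₁ = -39.4°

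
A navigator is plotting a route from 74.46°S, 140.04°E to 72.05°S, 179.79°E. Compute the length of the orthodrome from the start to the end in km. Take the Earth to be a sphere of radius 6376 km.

1276 km

cos σ = sin φ₁ sin φ₂ + cos φ₁ cos φ₂ cos Δλ
      = sin(-74.46°)sin(-72.05°) + cos(-74.46°)cos(-72.05°)cos(39.75°) = 0.9800
σ = 11.470° → d = Rσ = 6376·0.20019 = 1276 km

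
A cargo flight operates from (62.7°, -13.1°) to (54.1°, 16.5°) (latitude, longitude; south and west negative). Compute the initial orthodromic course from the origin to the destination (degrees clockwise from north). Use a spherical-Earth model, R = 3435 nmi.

105.7°

N = sin Δλ·cos φ₂ = +0.2896;  D = cos φ₁ sin φ₂ − sin φ₁ cos φ₂ cos Δλ = -0.0815
initial course = atan2(N, D) = 105.72°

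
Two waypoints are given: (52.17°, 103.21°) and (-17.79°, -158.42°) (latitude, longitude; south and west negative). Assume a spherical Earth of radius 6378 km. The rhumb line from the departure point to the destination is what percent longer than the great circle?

Great circle: σ = 1.9032 rad → d_gc = Rσ = 12138.7 km
Rhumb: Δφ = -1.2210, Δλ = +1.7169, Δψ = -1.3866, q = Δφ/Δψ = 0.8806 → d_rh = R√(Δφ²+q²Δλ²) = 12394.8 km
Excess = (12394.8 − 12138.7) / 12138.7 = 256.1 / 12138.7 = 2.11% ≈ 2.1%

2.1%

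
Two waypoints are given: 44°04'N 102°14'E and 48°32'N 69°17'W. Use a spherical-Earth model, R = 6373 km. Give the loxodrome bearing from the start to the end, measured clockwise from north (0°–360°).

272.2°

Δψ = ln[tan(π/4+φ₂/2)/tan(π/4+φ₁/2)] = +0.1129
Δλ = -2.9935 rad (taken the short way round)
course = atan2(Δλ, Δψ) = 272.16°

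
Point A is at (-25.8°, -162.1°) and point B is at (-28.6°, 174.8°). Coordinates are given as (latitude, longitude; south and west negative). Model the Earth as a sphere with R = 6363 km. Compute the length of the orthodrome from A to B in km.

2299 km

cos σ = sin φ₁ sin φ₂ + cos φ₁ cos φ₂ cos Δλ
      = sin(-25.80°)sin(-28.60°) + cos(-25.80°)cos(-28.60°)cos(-23.10°) = 0.9354
σ = 20.703° → d = Rσ = 6363·0.36133 = 2299 km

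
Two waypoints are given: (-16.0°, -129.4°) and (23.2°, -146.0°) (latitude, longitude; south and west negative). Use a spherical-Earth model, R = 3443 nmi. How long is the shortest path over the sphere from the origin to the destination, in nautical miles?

Haversine: a = sin²(Δφ/2)+cos φ₁ cos φ₂ sin²(Δλ/2) = 0.13094;  σ = 2·atan2(√a,√(1−a))
σ = 42.428° → d = Rσ = 3443·0.74051 = 2550 nmi

2550 nmi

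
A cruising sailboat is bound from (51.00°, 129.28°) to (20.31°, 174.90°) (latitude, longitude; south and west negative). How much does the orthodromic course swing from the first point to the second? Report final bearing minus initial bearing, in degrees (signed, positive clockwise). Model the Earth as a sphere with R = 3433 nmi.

At departure: θ₁ = atan2(sin Δλ cos φ₂, cos φ₁ sin φ₂ − sin φ₁ cos φ₂ cos Δλ) = 113.49°
At arrival: θ₂ = atan2(sin Δλ cos φ₁, −cos φ₂ sin φ₁ + sin φ₂ cos φ₁ cos Δλ) = 142.02°
Δθ = θ₂ − θ₁ = +28.5°

+28.5°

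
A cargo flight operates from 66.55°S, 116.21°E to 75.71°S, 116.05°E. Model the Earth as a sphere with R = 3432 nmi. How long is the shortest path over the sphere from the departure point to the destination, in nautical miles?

549 nmi

cos σ = sin φ₁ sin φ₂ + cos φ₁ cos φ₂ cos Δλ
      = sin(-66.55°)sin(-75.71°) + cos(-66.55°)cos(-75.71°)cos(-0.16°) = 0.9872
σ = 9.160° → d = Rσ = 3432·0.15987 = 549 nmi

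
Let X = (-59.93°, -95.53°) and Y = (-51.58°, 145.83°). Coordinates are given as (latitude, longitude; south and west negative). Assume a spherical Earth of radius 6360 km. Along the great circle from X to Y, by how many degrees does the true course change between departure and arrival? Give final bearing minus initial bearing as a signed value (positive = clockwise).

Initial bearing θ₁ = atan2(sin Δλ cos φ₂, cos φ₁ sin φ₂ − sin φ₁ cos φ₂ cos Δλ) = 219.98°
Final bearing θ₂ = (initial bearing from the destination back to the start) + 180° = 328.79°
Δθ = θ₂ − θ₁ = +108.8°

+108.8°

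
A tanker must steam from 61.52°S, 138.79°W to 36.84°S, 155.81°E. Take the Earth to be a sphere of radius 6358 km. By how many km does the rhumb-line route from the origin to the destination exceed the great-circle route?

Great circle: cos σ = sin φ₁ sin φ₂ + cos φ₁ cos φ₂ cos Δλ,  σ = 0.8150 rad → d_gc = 5181.6 km
Rhumb line: Δψ = +0.6788, q = Δφ/Δψ = 0.6346, d_rh = R√(Δφ²+q²Δλ²) = 5358.2 km
Excess = 5358.2 − 5181.6 = 176.6 ≈ 177 km

177 km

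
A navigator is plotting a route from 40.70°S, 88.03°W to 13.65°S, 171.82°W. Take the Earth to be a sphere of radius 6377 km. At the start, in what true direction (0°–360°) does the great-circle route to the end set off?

N = sin Δλ·cos φ₂ = -0.9661;  D = cos φ₁ sin φ₂ − sin φ₁ cos φ₂ cos Δλ = -0.1104
initial course = atan2(N, D) = 263.48°

263.5°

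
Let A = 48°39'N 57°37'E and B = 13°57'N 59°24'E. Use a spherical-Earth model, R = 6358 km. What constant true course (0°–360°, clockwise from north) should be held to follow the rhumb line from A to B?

177.6°

Meridional parts: M(φ₁)=+0.9745, M(φ₂)=+0.2459 → ΔM = -0.7286;  Δλ = +0.0311 rad
tan C = Δλ / ΔM = -0.0427 → C = 177.55°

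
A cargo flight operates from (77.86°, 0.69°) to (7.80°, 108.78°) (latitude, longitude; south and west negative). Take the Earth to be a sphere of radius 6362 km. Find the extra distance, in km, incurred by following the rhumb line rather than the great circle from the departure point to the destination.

Great circle: cos σ = sin φ₁ sin φ₂ + cos φ₁ cos φ₂ cos Δλ,  σ = 1.5028 rad → d_gc = 9560.6 km
Rhumb line: Δψ = -2.1046, q = Δφ/Δψ = 0.5810, d_rh = R√(Δφ²+q²Δλ²) = 10447.3 km
Excess = 10447.3 − 9560.6 = 886.7 ≈ 887 km

887 km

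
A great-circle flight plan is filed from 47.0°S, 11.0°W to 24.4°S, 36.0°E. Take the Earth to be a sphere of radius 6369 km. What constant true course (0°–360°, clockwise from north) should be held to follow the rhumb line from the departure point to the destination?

Meridional parts: M(φ₁)=-0.9316, M(φ₂)=-0.4393 → ΔM = +0.4923;  Δλ = +0.8203 rad
tan C = Δλ / ΔM = +1.6663 → C = 59.03°

59.0°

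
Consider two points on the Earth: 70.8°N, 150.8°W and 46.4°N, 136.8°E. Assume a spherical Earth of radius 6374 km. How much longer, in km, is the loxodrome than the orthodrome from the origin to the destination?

239 km

Great circle: cos σ = sin φ₁ sin φ₂ + cos φ₁ cos φ₂ cos Δλ,  σ = 0.7190 rad → d_gc = 4582.9 km
Rhumb line: Δψ = -0.8607, q = Δφ/Δψ = 0.4948, d_rh = R√(Δφ²+q²Δλ²) = 4821.8 km
Excess = 4821.8 − 4582.9 = 238.9 ≈ 239 km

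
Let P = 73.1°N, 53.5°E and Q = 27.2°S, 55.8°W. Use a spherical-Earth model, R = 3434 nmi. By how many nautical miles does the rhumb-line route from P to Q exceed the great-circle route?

395 nmi

Great circle: cos σ = sin φ₁ sin φ₂ + cos φ₁ cos φ₂ cos Δλ,  σ = 2.1209 rad → d_gc = 7283.3 nmi
Rhumb line: Δψ = -2.4004, q = Δφ/Δψ = 0.7293, d_rh = R√(Δφ²+q²Δλ²) = 7678.6 nmi
Excess = 7678.6 − 7283.3 = 395.3 ≈ 395 nmi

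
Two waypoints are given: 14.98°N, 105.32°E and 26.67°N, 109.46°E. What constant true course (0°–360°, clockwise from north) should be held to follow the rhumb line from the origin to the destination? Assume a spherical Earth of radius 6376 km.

18.3°

Δψ = ln[tan(π/4+φ₂/2)/tan(π/4+φ₁/2)] = +0.2188
Δλ = +0.0723 rad (taken the short way round)
course = atan2(Δλ, Δψ) = 18.28°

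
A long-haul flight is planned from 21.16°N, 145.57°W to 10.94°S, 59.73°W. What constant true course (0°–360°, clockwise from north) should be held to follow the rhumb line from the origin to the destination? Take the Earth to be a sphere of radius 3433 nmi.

Meridional parts: M(φ₁)=+0.3780, M(φ₂)=-0.1921 → ΔM = -0.5701;  Δλ = +1.4982 rad
tan C = Δλ / ΔM = -2.6279 → C = 110.83°

110.8°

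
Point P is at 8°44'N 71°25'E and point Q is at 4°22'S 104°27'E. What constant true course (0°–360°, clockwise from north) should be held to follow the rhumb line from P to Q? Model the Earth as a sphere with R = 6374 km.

111.7°

Meridional parts: M(φ₁)=+0.1530, M(φ₂)=-0.0763 → ΔM = -0.2293;  Δλ = +0.5765 rad
tan C = Δλ / ΔM = -2.5143 → C = 111.69°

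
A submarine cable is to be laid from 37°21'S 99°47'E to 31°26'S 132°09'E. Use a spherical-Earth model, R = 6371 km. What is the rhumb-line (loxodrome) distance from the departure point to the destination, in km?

Rhumb course C = atan2(Δλ, Δψ) with Δψ = ln[tan(π/4+φ₂/2)/tan(π/4+φ₁/2)] = +0.1252, Δλ = +0.5649 → C = 77.50°
d = R·|Δφ| / |cos C| = 6371·0.10327 / 0.21646 = 3039 km

3039 km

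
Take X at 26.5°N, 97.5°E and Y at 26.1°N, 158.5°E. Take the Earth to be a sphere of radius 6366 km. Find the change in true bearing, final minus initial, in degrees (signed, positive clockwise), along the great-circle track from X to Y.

Initial bearing θ₁ = atan2(sin Δλ cos φ₂, cos φ₁ sin φ₂ − sin φ₁ cos φ₂ cos Δλ) = 75.75°
Final bearing θ₂ = (initial bearing from the destination back to the start) + 180° = 105.01°
Δθ = θ₂ − θ₁ = +29.3°

+29.3°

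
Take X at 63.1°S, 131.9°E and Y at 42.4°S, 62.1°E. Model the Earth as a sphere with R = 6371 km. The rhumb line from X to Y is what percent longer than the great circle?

Great circle: σ = 0.7717 rad → d_gc = Rσ = 4916.7 km
Rhumb: Δφ = +0.3613, Δλ = -1.2182, Δψ = +0.6120, q = Δφ/Δψ = 0.5903 → d_rh = R√(Δφ²+q²Δλ²) = 5127.1 km
Excess = (5127.1 − 4916.7) / 4916.7 = 210.4 / 4916.7 = 4.28% ≈ 4.3%

4.3%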